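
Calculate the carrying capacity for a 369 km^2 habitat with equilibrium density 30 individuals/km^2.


K = 30 * 369 = 11070 individuals

11070 individuals


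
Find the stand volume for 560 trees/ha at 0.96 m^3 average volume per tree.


V_stand = 560 * 0.96 = 537.6 m^3/ha

537.6 m^3/ha


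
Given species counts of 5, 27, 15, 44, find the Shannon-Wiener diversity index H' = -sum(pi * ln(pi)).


Total N = 5 + 27 + 15 + 44 = 91
Per-species terms:
  p = 5/91 = 0.054945; ln(p) = -2.901423; p*ln(p) = 0.054945 * (-2.901423) = -0.159419
  p = 27/91 = 0.296703; ln(p) = -1.215024; p*ln(p) = 0.296703 * (-1.215024) = -0.360501
  p = 15/91 = 0.164835; ln(p) = -1.802810; p*ln(p) = 0.164835 * (-1.802810) = -0.297166
  p = 44/91 = 0.483516; ln(p) = -0.726671; p*ln(p) = 0.483516 * (-0.726671) = -0.351357
sum(p*ln(p)) = (-0.159419) + (-0.360501) + (-0.297166) + (-0.351357) = -1.168443
H' = -(-1.168443) = 1.168443 ≈ 1.1684

1.1684


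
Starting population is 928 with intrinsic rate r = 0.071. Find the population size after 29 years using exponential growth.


r*t = 0.071 * 29 = 2.059
exp(2.059) = 7.83813
N = 928 * 7.83813 = 7273.78 ≈ 7274

7274


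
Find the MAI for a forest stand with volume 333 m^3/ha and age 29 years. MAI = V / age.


MAI = 333 / 29 = 11.4828 ≈ 11.48 m^3/ha/yr

11.48 m^3/ha/yr


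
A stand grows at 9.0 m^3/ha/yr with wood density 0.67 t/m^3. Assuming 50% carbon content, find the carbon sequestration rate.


C = 9.0 * 0.67 * 0.5 = 3.015 ≈ 3.02 t C/ha/yr

3.02 t C/ha/yr


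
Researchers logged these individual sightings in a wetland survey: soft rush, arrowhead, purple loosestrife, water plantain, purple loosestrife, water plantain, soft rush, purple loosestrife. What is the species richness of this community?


Total individuals logged = 8
Distinct species (count of individuals): soft rush (2), arrowhead (1), purple loosestrife (3), water plantain (2)
Species richness = number of distinct species = 4

4


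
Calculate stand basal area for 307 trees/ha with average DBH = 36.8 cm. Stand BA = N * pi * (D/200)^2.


(D/200)^2 = (36.8/200)^2 = 0.184^2 = 0.033856
Individual BA = 3.141593 * 0.033856 = 0.106362 m^2
Stand BA = 307 * 0.106362 = 32.6531 ≈ 32.65 m^2/ha

32.65 m^2/ha


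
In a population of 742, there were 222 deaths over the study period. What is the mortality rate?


Mortality rate = 222 / 742 = 0.299191 ≈ 0.2992

0.2992


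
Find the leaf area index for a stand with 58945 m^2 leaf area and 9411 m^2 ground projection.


LAI = 58945 / 9411 = 6.2634 ≈ 6.26

6.26


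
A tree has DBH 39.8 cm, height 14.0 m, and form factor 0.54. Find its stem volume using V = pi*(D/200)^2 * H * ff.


(D/200)^2 = (39.8/200)^2 = 0.199^2 = 0.039601
BA = 3.141593 * 0.039601 = 0.124410 m^2
V = 0.124410 * 14.0 * 0.54 = 0.940540 ≈ 0.941 m^3

0.941 m^3


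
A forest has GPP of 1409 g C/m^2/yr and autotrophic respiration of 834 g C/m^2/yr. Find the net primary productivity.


NPP = GPP - Ra = 1409 - 834 = 575 g C/m^2/yr

575 g C/m^2/yr


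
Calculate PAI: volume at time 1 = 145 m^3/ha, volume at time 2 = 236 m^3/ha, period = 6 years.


PAI = (V2 - V1) / period = (236 - 145) / 6 = 91 / 6 = 15.1667 ≈ 15.17 m^3/ha/yr

15.17 m^3/ha/yr


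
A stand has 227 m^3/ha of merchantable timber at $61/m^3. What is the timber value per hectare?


Value = 227 * 61 = $13847/ha

$13847/ha


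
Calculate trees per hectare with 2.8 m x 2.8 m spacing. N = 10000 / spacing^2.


N = 10000 / 2.8^2 = 10000 / 7.84 = 1275.51 ≈ 1276 trees/ha

1276 trees/ha


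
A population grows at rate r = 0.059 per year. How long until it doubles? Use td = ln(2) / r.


td = ln(2) / 0.059 = 0.693147 / 0.059 = 11.7483 ≈ 11.7 years

11.7 years


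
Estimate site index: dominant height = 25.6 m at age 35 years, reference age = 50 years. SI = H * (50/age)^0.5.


50/35 = 1.42857
(1.42857)^0.5 = 1.19523
SI = 25.6 * 1.19523 = 30.5979 ≈ 30.6 m

30.6 m


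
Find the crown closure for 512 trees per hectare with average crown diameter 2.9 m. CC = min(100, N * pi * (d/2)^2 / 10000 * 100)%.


(d/2)^2 = (2.9/2)^2 = 1.45^2 = 2.1025
Crown area = 3.141593 * 2.1025 = 6.60520 m^2
N * area / 10000 * 100 = 512 * 6.60520 / 10000 * 100 = 33.8186
CC = min(100, 33.8186) = 33.8186 ≈ 33.8%

33.8%


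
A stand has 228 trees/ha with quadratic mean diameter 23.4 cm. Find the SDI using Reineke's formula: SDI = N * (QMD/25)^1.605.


QMD/25 = 23.4/25 = 0.936
(0.936)^1.605 = exp(1.605 * ln(0.936)) = exp(1.605 * (-0.0661398)) = exp(-0.106154) = 0.899286
SDI = 228 * 0.899286 = 205.037 ≈ 205

205


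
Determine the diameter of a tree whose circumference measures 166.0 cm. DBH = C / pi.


DBH = C / pi = 166.0 / 3.141593 = 52.8394 ≈ 52.84 cm

52.84 cm


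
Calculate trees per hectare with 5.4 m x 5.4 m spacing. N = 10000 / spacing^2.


N = 10000 / 5.4^2 = 10000 / 29.16 = 342.936 ≈ 343 trees/ha

343 trees/ha


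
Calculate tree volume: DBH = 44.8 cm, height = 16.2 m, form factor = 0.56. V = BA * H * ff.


(D/200)^2 = (44.8/200)^2 = 0.224^2 = 0.050176
BA = 3.141593 * 0.050176 = 0.157633 m^2
V = 0.157633 * 16.2 * 0.56 = 1.43005 ≈ 1.430 m^3

1.430 m^3


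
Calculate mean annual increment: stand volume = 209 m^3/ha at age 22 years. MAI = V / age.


MAI = 209 / 22 = 9.50 m^3/ha/yr

9.50 m^3/ha/yr


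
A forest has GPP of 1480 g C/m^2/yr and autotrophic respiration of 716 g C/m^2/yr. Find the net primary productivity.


NPP = GPP - Ra = 1480 - 716 = 764 g C/m^2/yr

764 g C/m^2/yr


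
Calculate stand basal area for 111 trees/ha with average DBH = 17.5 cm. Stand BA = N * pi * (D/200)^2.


(D/200)^2 = (17.5/200)^2 = 0.0875^2 = 0.00765625
Individual BA = 3.141593 * 0.00765625 = 0.0240528 m^2
Stand BA = 111 * 0.0240528 = 2.66986 ≈ 2.67 m^2/ha

2.67 m^2/ha


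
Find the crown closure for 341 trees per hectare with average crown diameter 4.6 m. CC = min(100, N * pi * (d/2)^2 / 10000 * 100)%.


(d/2)^2 = (4.6/2)^2 = 2.3^2 = 5.29
Crown area = 3.141593 * 5.29 = 16.6190 m^2
N * area / 10000 * 100 = 341 * 16.6190 / 10000 * 100 = 56.6708
CC = min(100, 56.6708) = 56.6708 ≈ 56.7%

56.7%


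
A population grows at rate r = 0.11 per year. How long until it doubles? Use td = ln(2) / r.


td = ln(2) / 0.11 = 0.693147 / 0.11 = 6.30134 ≈ 6.3 years

6.3 years


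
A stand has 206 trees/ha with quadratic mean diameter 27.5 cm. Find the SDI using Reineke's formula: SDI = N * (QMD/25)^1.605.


QMD/25 = 27.5/25 = 1.1
(1.1)^1.605 = exp(1.605 * ln(1.1)) = exp(1.605 * 0.0953102) = exp(0.152973) = 1.16529
SDI = 206 * 1.16529 = 240.050 ≈ 240

240


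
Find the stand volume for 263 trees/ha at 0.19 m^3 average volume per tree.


V_stand = 263 * 0.19 = 49.97 ≈ 50.0 m^3/ha

50.0 m^3/ha


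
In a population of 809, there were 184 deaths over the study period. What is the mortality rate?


Mortality rate = 184 / 809 = 0.227441 ≈ 0.2274

0.2274


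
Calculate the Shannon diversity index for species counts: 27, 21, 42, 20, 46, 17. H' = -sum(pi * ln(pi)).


Total N = 27 + 21 + 42 + 20 + 46 + 17 = 173
Per-species terms:
  p = 27/173 = 0.156069; ln(p) = -1.857457; p*ln(p) = 0.156069 * (-1.857457) = -0.289891
  p = 21/173 = 0.121387; ln(p) = -2.108771; p*ln(p) = 0.121387 * (-2.108771) = -0.255977
  p = 42/173 = 0.242775; ln(p) = -1.415620; p*ln(p) = 0.242775 * (-1.415620) = -0.343677
  p = 20/173 = 0.115607; ln(p) = -2.157559; p*ln(p) = 0.115607 * (-2.157559) = -0.249429
  p = 46/173 = 0.265896; ln(p) = -1.324650; p*ln(p) = 0.265896 * (-1.324650) = -0.352219
  p = 17/173 = 0.098266; ln(p) = -2.320077; p*ln(p) = 0.098266 * (-2.320077) = -0.227985
sum(p*ln(p)) = (-0.289891) + (-0.255977) + (-0.343677) + (-0.249429) + (-0.352219) + (-0.227985) = -1.719178
H' = -(-1.719178) = 1.719178 ≈ 1.7192

1.7192


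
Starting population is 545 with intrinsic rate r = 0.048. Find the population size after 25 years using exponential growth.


r*t = 0.048 * 25 = 1.2
exp(1.2) = 3.32012
N = 545 * 3.32012 = 1809.47 ≈ 1809

1809


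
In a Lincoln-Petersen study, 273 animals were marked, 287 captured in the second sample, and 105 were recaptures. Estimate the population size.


N = M * C / R = 273 * 287 / 105 = 78351 / 105 = 746.20 ≈ 746

746 individuals


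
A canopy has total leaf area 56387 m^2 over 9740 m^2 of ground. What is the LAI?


LAI = 56387 / 9740 = 5.7892 ≈ 5.79

5.79


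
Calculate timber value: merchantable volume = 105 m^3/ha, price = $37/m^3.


Value = 105 * 37 = $3885/ha

$3885/ha


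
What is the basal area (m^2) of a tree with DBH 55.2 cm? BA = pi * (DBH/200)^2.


D/200 = 55.2/200 = 0.276 m
(D/200)^2 = 0.276^2 = 0.076176
BA = 3.141593 * 0.076176 = 0.239314 ≈ 0.2393 m^2

0.2393 m^2


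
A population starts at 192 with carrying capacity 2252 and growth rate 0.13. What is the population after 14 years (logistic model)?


(K - N0)/N0 = (2252 - 192)/192 = 2060/192 = 10.7292
r*t = 0.13 * 14 = 1.82; exp(-1.82) = 0.162026
10.7292 * 0.162026 = 1.73841
1 + 1.73841 = 2.73841
N = 2252 / 2.73841 = 822.375 ≈ 822

822


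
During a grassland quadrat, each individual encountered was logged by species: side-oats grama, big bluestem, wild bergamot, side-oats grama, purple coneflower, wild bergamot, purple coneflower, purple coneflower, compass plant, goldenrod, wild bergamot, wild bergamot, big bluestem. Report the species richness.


Total individuals logged = 13
Distinct species (count of individuals): side-oats grama (2), big bluestem (2), wild bergamot (4), purple coneflower (3), compass plant (1), goldenrod (1)
Species richness = number of distinct species = 6

6


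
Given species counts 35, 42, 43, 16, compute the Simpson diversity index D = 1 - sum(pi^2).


Total N = 35 + 42 + 43 + 16 = 136
Per-species terms:
  p = 35/136 = 0.257353; p^2 = 0.257353^2 = 0.066231
  p = 42/136 = 0.308824; p^2 = 0.308824^2 = 0.095372
  p = 43/136 = 0.316176; p^2 = 0.316176^2 = 0.099967
  p = 16/136 = 0.117647; p^2 = 0.117647^2 = 0.013841
sum(p^2) = 0.066231 + 0.095372 + 0.099967 + 0.013841 = 0.275411
D = 1 - 0.275411 = 0.724589 ≈ 0.7246

0.7246


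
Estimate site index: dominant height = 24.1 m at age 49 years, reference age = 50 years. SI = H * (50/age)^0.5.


50/49 = 1.02041
(1.02041)^0.5 = 1.01015
SI = 24.1 * 1.01015 = 24.3446 ≈ 24.3 m

24.3 m


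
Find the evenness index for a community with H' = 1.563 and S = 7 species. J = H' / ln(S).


ln(7) = 1.94591
J = H' / ln(S) = 1.563 / 1.94591 = 0.803223 ≈ 0.8032

0.8032


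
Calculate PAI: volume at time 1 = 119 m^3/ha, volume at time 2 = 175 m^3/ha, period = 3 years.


PAI = (V2 - V1) / period = (175 - 119) / 3 = 56 / 3 = 18.6667 ≈ 18.67 m^3/ha/yr

18.67 m^3/ha/yr


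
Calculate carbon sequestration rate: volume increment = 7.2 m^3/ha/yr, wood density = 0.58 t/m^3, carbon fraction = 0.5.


C = 7.2 * 0.58 * 0.5 = 2.088 ≈ 2.09 t C/ha/yr

2.09 t C/ha/yr


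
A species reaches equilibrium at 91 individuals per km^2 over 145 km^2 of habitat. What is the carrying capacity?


K = 91 * 145 = 13195 individuals

13195 individuals


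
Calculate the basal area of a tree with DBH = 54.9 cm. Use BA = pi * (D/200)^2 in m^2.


D/200 = 54.9/200 = 0.2745 m
(D/200)^2 = 0.2745^2 = 0.07535025
BA = 3.141593 * 0.07535025 = 0.236720 ≈ 0.2367 m^2

0.2367 m^2


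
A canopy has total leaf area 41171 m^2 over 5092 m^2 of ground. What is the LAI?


LAI = 41171 / 5092 = 8.0854 ≈ 8.09

8.09


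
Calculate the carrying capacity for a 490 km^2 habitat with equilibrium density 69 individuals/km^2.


K = 69 * 490 = 33810 individuals

33810 individuals


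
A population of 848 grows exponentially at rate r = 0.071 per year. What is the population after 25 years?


r*t = 0.071 * 25 = 1.775
exp(1.775) = 5.90028
N = 848 * 5.90028 = 5003.44 ≈ 5003

5003


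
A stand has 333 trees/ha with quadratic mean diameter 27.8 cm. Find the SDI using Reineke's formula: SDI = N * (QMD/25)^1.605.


QMD/25 = 27.8/25 = 1.112
(1.112)^1.605 = exp(1.605 * ln(1.112)) = exp(1.605 * 0.106160) = exp(0.170387) = 1.18576
SDI = 333 * 1.18576 = 394.858 ≈ 395

395


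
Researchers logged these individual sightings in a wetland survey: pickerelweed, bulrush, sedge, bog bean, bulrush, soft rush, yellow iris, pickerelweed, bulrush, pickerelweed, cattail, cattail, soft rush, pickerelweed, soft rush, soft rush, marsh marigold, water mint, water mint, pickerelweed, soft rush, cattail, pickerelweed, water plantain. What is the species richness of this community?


Total individuals logged = 24
Distinct species (count of individuals): pickerelweed (6), bulrush (3), sedge (1), bog bean (1), soft rush (5), yellow iris (1), cattail (3), marsh marigold (1), water mint (2), water plantain (1)
Species richness = number of distinct species = 10

10


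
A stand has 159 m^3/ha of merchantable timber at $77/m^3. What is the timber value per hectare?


Value = 159 * 77 = $12243/ha

$12243/ha


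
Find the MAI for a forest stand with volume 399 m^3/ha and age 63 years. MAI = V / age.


MAI = 399 / 63 = 6.3333 ≈ 6.33 m^3/ha/yr

6.33 m^3/ha/yr


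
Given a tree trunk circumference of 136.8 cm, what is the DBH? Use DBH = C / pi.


DBH = C / pi = 136.8 / 3.141593 = 43.5448 ≈ 43.54 cm

43.54 cm


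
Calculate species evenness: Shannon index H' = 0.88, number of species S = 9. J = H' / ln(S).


ln(9) = 2.19722
J = H' / ln(S) = 0.88 / 2.19722 = 0.400506 ≈ 0.4005

0.4005


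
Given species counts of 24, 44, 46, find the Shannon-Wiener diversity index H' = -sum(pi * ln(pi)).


Total N = 24 + 44 + 46 = 114
Per-species terms:
  p = 24/114 = 0.210526; ln(p) = -1.558146; p*ln(p) = 0.210526 * (-1.558146) = -0.328030
  p = 44/114 = 0.385965; ln(p) = -0.952009; p*ln(p) = 0.385965 * (-0.952009) = -0.367442
  p = 46/114 = 0.403509; ln(p) = -0.907556; p*ln(p) = 0.403509 * (-0.907556) = -0.366207
sum(p*ln(p)) = (-0.328030) + (-0.367442) + (-0.366207) = -1.061679
H' = -(-1.061679) = 1.061679 ≈ 1.0617

1.0617


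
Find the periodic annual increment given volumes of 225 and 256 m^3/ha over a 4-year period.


PAI = (V2 - V1) / period = (256 - 225) / 4 = 31 / 4 = 7.75 m^3/ha/yr

7.75 m^3/ha/yr


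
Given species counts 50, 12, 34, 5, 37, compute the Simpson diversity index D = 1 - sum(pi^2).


Total N = 50 + 12 + 34 + 5 + 37 = 138
Per-species terms:
  p = 50/138 = 0.362319; p^2 = 0.362319^2 = 0.131275
  p = 12/138 = 0.086957; p^2 = 0.086957^2 = 0.007562
  p = 34/138 = 0.246377; p^2 = 0.246377^2 = 0.060702
  p = 5/138 = 0.036232; p^2 = 0.036232^2 = 0.001313
  p = 37/138 = 0.268116; p^2 = 0.268116^2 = 0.071886
sum(p^2) = 0.131275 + 0.007562 + 0.060702 + 0.001313 + 0.071886 = 0.272738
D = 1 - 0.272738 = 0.727262 ≈ 0.7273

0.7273


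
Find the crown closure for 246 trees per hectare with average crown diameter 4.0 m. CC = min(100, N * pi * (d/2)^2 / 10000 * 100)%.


(d/2)^2 = (4.0/2)^2 = 2^2 = 4
Crown area = 3.141593 * 4 = 12.5664 m^2
N * area / 10000 * 100 = 246 * 12.5664 / 10000 * 100 = 30.9133
CC = min(100, 30.9133) = 30.9133 ≈ 30.9%

30.9%


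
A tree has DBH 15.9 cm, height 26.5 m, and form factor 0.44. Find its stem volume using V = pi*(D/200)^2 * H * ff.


(D/200)^2 = (15.9/200)^2 = 0.0795^2 = 0.00632025
BA = 3.141593 * 0.00632025 = 0.0198557 m^2
V = 0.0198557 * 26.5 * 0.44 = 0.231517 ≈ 0.232 m^3

0.232 m^3


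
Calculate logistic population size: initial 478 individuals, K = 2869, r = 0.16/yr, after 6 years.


(K - N0)/N0 = (2869 - 478)/478 = 2391/478 = 5.00209
r*t = 0.16 * 6 = 0.96; exp(-0.96) = 0.382893
5.00209 * 0.382893 = 1.91527
1 + 1.91527 = 2.91527
N = 2869 / 2.91527 = 984.128 ≈ 984

984


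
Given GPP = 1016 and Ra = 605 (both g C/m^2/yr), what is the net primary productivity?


NPP = GPP - Ra = 1016 - 605 = 411 g C/m^2/yr

411 g C/m^2/yr


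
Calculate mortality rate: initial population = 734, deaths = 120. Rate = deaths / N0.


Mortality rate = 120 / 734 = 0.163488 ≈ 0.1635

0.1635


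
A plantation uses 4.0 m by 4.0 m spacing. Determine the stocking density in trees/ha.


N = 10000 / 4.0^2 = 10000 / 16 = 625.000 ≈ 625 trees/ha

625 trees/ha


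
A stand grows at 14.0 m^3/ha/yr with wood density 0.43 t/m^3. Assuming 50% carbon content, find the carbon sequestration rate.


C = 14.0 * 0.43 * 0.5 = 3.01 t C/ha/yr

3.01 t C/ha/yr


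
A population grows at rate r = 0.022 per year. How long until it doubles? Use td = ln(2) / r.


td = ln(2) / 0.022 = 0.693147 / 0.022 = 31.5067 ≈ 31.5 years

31.5 years


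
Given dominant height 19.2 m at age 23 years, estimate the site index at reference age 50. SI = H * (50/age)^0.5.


50/23 = 2.17391
(2.17391)^0.5 = 1.47442
SI = 19.2 * 1.47442 = 28.3089 ≈ 28.3 m

28.3 m


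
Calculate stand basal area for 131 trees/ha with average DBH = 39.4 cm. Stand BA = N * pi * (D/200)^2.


(D/200)^2 = (39.4/200)^2 = 0.197^2 = 0.038809
Individual BA = 3.141593 * 0.038809 = 0.121922 m^2
Stand BA = 131 * 0.121922 = 15.9718 ≈ 15.97 m^2/ha

15.97 m^2/ha


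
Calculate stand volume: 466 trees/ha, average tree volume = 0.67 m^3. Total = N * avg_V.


V_stand = 466 * 0.67 = 312.22 ≈ 312.2 m^3/ha

312.2 m^3/ha


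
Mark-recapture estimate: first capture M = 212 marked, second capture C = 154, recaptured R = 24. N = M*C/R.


N = M * C / R = 212 * 154 / 24 = 32648 / 24 = 1360.33 ≈ 1360

1360 individuals


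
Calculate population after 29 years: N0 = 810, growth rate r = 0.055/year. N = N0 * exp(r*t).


r*t = 0.055 * 29 = 1.595
exp(1.595) = 4.92833
N = 810 * 4.92833 = 3991.95 ≈ 3992

3992


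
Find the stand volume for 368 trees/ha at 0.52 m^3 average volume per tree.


V_stand = 368 * 0.52 = 191.36 ≈ 191.4 m^3/ha

191.4 m^3/ha


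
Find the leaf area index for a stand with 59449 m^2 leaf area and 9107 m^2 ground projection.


LAI = 59449 / 9107 = 6.5278 ≈ 6.53

6.53


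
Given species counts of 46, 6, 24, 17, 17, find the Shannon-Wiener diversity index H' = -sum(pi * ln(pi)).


Total N = 46 + 6 + 24 + 17 + 17 = 110
Per-species terms:
  p = 46/110 = 0.418182; ln(p) = -0.871839; p*ln(p) = 0.418182 * (-0.871839) = -0.364587
  p = 6/110 = 0.054545; ln(p) = -2.908729; p*ln(p) = 0.054545 * (-2.908729) = -0.158657
  p = 24/110 = 0.218182; ln(p) = -1.522426; p*ln(p) = 0.218182 * (-1.522426) = -0.332166
  p = 17/110 = 0.154545; ln(p) = -1.867270; p*ln(p) = 0.154545 * (-1.867270) = -0.288577
  p = 17/110 = 0.154545; ln(p) = -1.867270; p*ln(p) = 0.154545 * (-1.867270) = -0.288577
sum(p*ln(p)) = (-0.364587) + (-0.158657) + (-0.332166) + (-0.288577) + (-0.288577) = -1.432564
H' = -(-1.432564) = 1.432564 ≈ 1.4326

1.4326


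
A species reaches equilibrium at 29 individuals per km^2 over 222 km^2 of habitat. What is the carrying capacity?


K = 29 * 222 = 6438 individuals

6438 individuals


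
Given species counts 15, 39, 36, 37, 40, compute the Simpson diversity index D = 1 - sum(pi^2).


Total N = 15 + 39 + 36 + 37 + 40 = 167
Per-species terms:
  p = 15/167 = 0.089820; p^2 = 0.089820^2 = 0.008068
  p = 39/167 = 0.233533; p^2 = 0.233533^2 = 0.054538
  p = 36/167 = 0.215569; p^2 = 0.215569^2 = 0.046470
  p = 37/167 = 0.221557; p^2 = 0.221557^2 = 0.049088
  p = 40/167 = 0.239521; p^2 = 0.239521^2 = 0.057370
sum(p^2) = 0.008068 + 0.054538 + 0.046470 + 0.049088 + 0.057370 = 0.215534
D = 1 - 0.215534 = 0.784466 ≈ 0.7845

0.7845


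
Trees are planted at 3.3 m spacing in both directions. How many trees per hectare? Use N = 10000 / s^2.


N = 10000 / 3.3^2 = 10000 / 10.89 = 918.274 ≈ 918 trees/ha

918 trees/ha


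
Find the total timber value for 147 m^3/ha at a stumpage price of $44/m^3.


Value = 147 * 44 = $6468/ha

$6468/ha


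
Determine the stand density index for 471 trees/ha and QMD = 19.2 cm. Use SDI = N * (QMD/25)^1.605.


QMD/25 = 19.2/25 = 0.768
(0.768)^1.605 = exp(1.605 * ln(0.768)) = exp(1.605 * (-0.263966)) = exp(-0.423665) = 0.654643
SDI = 471 * 0.654643 = 308.337 ≈ 308

308


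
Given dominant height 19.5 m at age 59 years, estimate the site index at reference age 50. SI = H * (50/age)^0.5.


50/59 = 0.847458
(0.847458)^0.5 = 0.920575
SI = 19.5 * 0.920575 = 17.9512 ≈ 18.0 m

18.0 m


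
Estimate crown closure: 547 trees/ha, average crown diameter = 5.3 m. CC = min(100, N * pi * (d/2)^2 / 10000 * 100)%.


(d/2)^2 = (5.3/2)^2 = 2.65^2 = 7.0225
Crown area = 3.141593 * 7.0225 = 22.0618 m^2
N * area / 10000 * 100 = 547 * 22.0618 / 10000 * 100 = 120.678
CC = min(100, 120.678) = 100%

100%


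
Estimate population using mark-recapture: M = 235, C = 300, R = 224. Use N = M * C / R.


N = M * C / R = 235 * 300 / 224 = 70500 / 224 = 314.73 ≈ 315

315 individuals


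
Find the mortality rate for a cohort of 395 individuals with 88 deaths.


Mortality rate = 88 / 395 = 0.222785 ≈ 0.2228

0.2228


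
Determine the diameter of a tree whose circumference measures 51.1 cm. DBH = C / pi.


DBH = C / pi = 51.1 / 3.141593 = 16.2656 ≈ 16.27 cm

16.27 cm


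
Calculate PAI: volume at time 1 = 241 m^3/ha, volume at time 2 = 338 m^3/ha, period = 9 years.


PAI = (V2 - V1) / period = (338 - 241) / 9 = 97 / 9 = 10.7778 ≈ 10.78 m^3/ha/yr

10.78 m^3/ha/yr


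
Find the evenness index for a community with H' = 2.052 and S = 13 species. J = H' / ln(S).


ln(13) = 2.56495
J = H' / ln(S) = 2.052 / 2.56495 = 0.800016 ≈ 0.8000

0.8000


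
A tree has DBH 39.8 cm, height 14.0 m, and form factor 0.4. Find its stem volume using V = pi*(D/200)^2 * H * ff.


(D/200)^2 = (39.8/200)^2 = 0.199^2 = 0.039601
BA = 3.141593 * 0.039601 = 0.124410 m^2
V = 0.124410 * 14.0 * 0.4 = 0.696696 ≈ 0.697 m^3

0.697 m^3


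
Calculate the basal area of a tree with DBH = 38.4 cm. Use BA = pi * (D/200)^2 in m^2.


D/200 = 38.4/200 = 0.192 m
(D/200)^2 = 0.192^2 = 0.036864
BA = 3.141593 * 0.036864 = 0.115812 ≈ 0.1158 m^2

0.1158 m^2


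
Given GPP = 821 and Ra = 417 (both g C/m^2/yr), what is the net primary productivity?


NPP = GPP - Ra = 821 - 417 = 404 g C/m^2/yr

404 g C/m^2/yr


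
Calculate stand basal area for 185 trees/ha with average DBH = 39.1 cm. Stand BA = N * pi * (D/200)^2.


(D/200)^2 = (39.1/200)^2 = 0.1955^2 = 0.03822025
Individual BA = 3.141593 * 0.03822025 = 0.120072 m^2
Stand BA = 185 * 0.120072 = 22.2133 ≈ 22.21 m^2/ha

22.21 m^2/ha


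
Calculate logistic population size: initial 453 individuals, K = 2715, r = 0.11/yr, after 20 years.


(K - N0)/N0 = (2715 - 453)/453 = 2262/453 = 4.99338
r*t = 0.11 * 20 = 2.2; exp(-2.2) = 0.110803
4.99338 * 0.110803 = 0.553281
1 + 0.553281 = 1.55328
N = 2715 / 1.55328 = 1747.91 ≈ 1748

1748


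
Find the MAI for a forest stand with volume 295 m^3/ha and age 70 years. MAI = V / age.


MAI = 295 / 70 = 4.2143 ≈ 4.21 m^3/ha/yr

4.21 m^3/ha/yr


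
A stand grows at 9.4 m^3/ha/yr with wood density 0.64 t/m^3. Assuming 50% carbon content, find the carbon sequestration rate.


C = 9.4 * 0.64 * 0.5 = 3.008 ≈ 3.01 t C/ha/yr

3.01 t C/ha/yr


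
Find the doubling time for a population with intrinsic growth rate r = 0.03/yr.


td = ln(2) / 0.03 = 0.693147 / 0.03 = 23.1049 ≈ 23.1 years

23.1 years


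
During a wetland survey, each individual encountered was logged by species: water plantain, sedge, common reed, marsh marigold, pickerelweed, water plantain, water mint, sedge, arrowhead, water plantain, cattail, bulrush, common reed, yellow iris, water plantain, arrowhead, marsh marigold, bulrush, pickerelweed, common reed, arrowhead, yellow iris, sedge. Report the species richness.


Total individuals logged = 23
Distinct species (count of individuals): water plantain (4), sedge (3), common reed (3), marsh marigold (2), pickerelweed (2), water mint (1), arrowhead (3), cattail (1), bulrush (2), yellow iris (2)
Species richness = number of distinct species = 10

10


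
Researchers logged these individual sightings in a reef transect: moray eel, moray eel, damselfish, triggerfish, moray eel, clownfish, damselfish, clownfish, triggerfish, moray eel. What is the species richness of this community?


Total individuals logged = 10
Distinct species (count of individuals): moray eel (4), damselfish (2), triggerfish (2), clownfish (2)
Species richness = number of distinct species = 4

4


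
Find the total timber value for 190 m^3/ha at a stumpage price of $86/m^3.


Value = 190 * 86 = $16340/ha

$16340/ha


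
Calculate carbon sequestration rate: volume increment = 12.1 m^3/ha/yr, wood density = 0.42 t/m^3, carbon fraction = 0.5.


C = 12.1 * 0.42 * 0.5 = 2.541 ≈ 2.54 t C/ha/yr

2.54 t C/ha/yr


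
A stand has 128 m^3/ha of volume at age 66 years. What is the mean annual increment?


MAI = 128 / 66 = 1.9394 ≈ 1.94 m^3/ha/yr

1.94 m^3/ha/yr


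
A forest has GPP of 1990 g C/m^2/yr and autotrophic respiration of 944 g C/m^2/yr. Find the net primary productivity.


NPP = GPP - Ra = 1990 - 944 = 1046 g C/m^2/yr

1046 g C/m^2/yr


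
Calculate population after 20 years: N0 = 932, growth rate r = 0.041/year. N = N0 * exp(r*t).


r*t = 0.041 * 20 = 0.82
exp(0.82) = 2.27050
N = 932 * 2.27050 = 2116.11 ≈ 2116

2116


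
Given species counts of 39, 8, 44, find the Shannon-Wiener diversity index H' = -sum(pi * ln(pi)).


Total N = 39 + 8 + 44 = 91
Per-species terms:
  p = 39/91 = 0.428571; ln(p) = -0.847299; p*ln(p) = 0.428571 * (-0.847299) = -0.363128
  p = 8/91 = 0.087912; ln(p) = -2.431419; p*ln(p) = 0.087912 * (-2.431419) = -0.213751
  p = 44/91 = 0.483516; ln(p) = -0.726671; p*ln(p) = 0.483516 * (-0.726671) = -0.351357
sum(p*ln(p)) = (-0.363128) + (-0.213751) + (-0.351357) = -0.928236
H' = -(-0.928236) = 0.928236 ≈ 0.9282

0.9282


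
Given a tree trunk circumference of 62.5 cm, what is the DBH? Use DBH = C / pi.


DBH = C / pi = 62.5 / 3.141593 = 19.8944 ≈ 19.89 cm

19.89 cm


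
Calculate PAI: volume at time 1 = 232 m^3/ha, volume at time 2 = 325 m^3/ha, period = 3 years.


PAI = (V2 - V1) / period = (325 - 232) / 3 = 93 / 3 = 31.00 m^3/ha/yr

31.00 m^3/ha/yr


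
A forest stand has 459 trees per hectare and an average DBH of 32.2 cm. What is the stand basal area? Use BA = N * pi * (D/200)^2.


(D/200)^2 = (32.2/200)^2 = 0.161^2 = 0.025921
Individual BA = 3.141593 * 0.025921 = 0.0814332 m^2
Stand BA = 459 * 0.0814332 = 37.3778 ≈ 37.38 m^2/ha

37.38 m^2/ha


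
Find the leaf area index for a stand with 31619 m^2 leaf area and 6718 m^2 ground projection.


LAI = 31619 / 6718 = 4.7066 ≈ 4.71

4.71


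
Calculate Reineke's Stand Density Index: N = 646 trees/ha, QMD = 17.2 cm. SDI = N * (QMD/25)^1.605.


QMD/25 = 17.2/25 = 0.688
(0.688)^1.605 = exp(1.605 * ln(0.688)) = exp(1.605 * (-0.373966)) = exp(-0.600215) = 0.548694
SDI = 646 * 0.548694 = 354.456 ≈ 354

354


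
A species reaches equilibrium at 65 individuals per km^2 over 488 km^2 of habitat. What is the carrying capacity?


K = 65 * 488 = 31720 individuals

31720 individuals


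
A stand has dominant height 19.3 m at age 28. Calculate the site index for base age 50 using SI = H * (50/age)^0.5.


50/28 = 1.78571
(1.78571)^0.5 = 1.33630
SI = 19.3 * 1.33630 = 25.7906 ≈ 25.8 m

25.8 m


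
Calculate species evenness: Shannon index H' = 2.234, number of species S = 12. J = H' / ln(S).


ln(12) = 2.48491
J = H' / ln(S) = 2.234 / 2.48491 = 0.899027 ≈ 0.8990

0.8990


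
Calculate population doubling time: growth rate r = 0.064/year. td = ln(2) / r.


td = ln(2) / 0.064 = 0.693147 / 0.064 = 10.8304 ≈ 10.8 years

10.8 years


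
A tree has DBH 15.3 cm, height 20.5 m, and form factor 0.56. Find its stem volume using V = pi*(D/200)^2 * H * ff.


(D/200)^2 = (15.3/200)^2 = 0.0765^2 = 0.00585225
BA = 3.141593 * 0.00585225 = 0.0183854 m^2
V = 0.0183854 * 20.5 * 0.56 = 0.211064 ≈ 0.211 m^3

0.211 m^3


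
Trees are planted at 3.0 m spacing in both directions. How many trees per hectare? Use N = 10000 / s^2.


N = 10000 / 3.0^2 = 10000 / 9 = 1111.11 ≈ 1111 trees/ha

1111 trees/ha


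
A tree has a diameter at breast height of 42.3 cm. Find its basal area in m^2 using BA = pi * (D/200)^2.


D/200 = 42.3/200 = 0.2115 m
(D/200)^2 = 0.2115^2 = 0.04473225
BA = 3.141593 * 0.04473225 = 0.140531 ≈ 0.1405 m^2

0.1405 m^2


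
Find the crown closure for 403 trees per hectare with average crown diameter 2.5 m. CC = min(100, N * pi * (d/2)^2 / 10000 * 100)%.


(d/2)^2 = (2.5/2)^2 = 1.25^2 = 1.5625
Crown area = 3.141593 * 1.5625 = 4.90874 m^2
N * area / 10000 * 100 = 403 * 4.90874 / 10000 * 100 = 19.7822
CC = min(100, 19.7822) = 19.7822 ≈ 19.8%

19.8%


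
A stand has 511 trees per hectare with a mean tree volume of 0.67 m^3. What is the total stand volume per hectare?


V_stand = 511 * 0.67 = 342.37 ≈ 342.4 m^3/ha

342.4 m^3/ha


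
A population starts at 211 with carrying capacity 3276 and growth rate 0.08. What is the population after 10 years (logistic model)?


(K - N0)/N0 = (3276 - 211)/211 = 3065/211 = 14.5261
r*t = 0.08 * 10 = 0.8; exp(-0.8) = 0.449329
14.5261 * 0.449329 = 6.52700
1 + 6.52700 = 7.52700
N = 3276 / 7.52700 = 435.233 ≈ 435

435


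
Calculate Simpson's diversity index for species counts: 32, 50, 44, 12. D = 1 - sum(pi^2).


Total N = 32 + 50 + 44 + 12 = 138
Per-species terms:
  p = 32/138 = 0.231884; p^2 = 0.231884^2 = 0.053770
  p = 50/138 = 0.362319; p^2 = 0.362319^2 = 0.131275
  p = 44/138 = 0.318841; p^2 = 0.318841^2 = 0.101660
  p = 12/138 = 0.086957; p^2 = 0.086957^2 = 0.007562
sum(p^2) = 0.053770 + 0.131275 + 0.101660 + 0.007562 = 0.294267
D = 1 - 0.294267 = 0.705733 ≈ 0.7057

0.7057


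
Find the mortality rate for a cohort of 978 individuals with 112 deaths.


Mortality rate = 112 / 978 = 0.114519 ≈ 0.1145

0.1145


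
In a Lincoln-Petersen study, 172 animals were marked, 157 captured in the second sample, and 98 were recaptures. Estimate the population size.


N = M * C / R = 172 * 157 / 98 = 27004 / 98 = 275.55 ≈ 276

276 individuals


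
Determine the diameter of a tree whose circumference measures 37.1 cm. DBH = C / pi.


DBH = C / pi = 37.1 / 3.141593 = 11.8093 ≈ 11.81 cm

11.81 cm


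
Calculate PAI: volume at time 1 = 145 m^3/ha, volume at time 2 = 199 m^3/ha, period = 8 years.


PAI = (V2 - V1) / period = (199 - 145) / 8 = 54 / 8 = 6.75 m^3/ha/yr

6.75 m^3/ha/yr


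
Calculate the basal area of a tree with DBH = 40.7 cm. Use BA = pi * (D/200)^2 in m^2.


D/200 = 40.7/200 = 0.2035 m
(D/200)^2 = 0.2035^2 = 0.04141225
BA = 3.141593 * 0.04141225 = 0.130100 ≈ 0.1301 m^2

0.1301 m^2


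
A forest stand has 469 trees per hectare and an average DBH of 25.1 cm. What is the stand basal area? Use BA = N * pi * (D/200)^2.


(D/200)^2 = (25.1/200)^2 = 0.1255^2 = 0.01575025
Individual BA = 3.141593 * 0.01575025 = 0.0494809 m^2
Stand BA = 469 * 0.0494809 = 23.2065 ≈ 23.21 m^2/ha

23.21 m^2/ha


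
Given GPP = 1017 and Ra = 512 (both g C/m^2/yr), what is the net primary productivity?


NPP = GPP - Ra = 1017 - 512 = 505 g C/m^2/yr

505 g C/m^2/yr


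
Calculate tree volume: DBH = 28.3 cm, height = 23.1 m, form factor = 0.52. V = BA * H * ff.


(D/200)^2 = (28.3/200)^2 = 0.1415^2 = 0.02002225
BA = 3.141593 * 0.02002225 = 0.0629018 m^2
V = 0.0629018 * 23.1 * 0.52 = 0.755576 ≈ 0.756 m^3

0.756 m^3


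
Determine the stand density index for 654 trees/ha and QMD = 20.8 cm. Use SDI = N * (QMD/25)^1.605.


QMD/25 = 20.8/25 = 0.832
(0.832)^1.605 = exp(1.605 * ln(0.832)) = exp(1.605 * (-0.183923)) = exp(-0.295196) = 0.744386
SDI = 654 * 0.744386 = 486.828 ≈ 487

487


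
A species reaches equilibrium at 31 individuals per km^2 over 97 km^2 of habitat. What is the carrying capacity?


K = 31 * 97 = 3007 individuals

3007 individuals


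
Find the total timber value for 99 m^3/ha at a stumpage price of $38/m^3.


Value = 99 * 38 = $3762/ha

$3762/ha


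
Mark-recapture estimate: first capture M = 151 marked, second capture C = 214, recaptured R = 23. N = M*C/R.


N = M * C / R = 151 * 214 / 23 = 32314 / 23 = 1404.96 ≈ 1405

1405 individuals


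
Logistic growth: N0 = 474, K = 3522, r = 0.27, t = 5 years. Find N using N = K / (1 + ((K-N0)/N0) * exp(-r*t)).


(K - N0)/N0 = (3522 - 474)/474 = 3048/474 = 6.43038
r*t = 0.27 * 5 = 1.35; exp(-1.35) = 0.259240
6.43038 * 0.259240 = 1.66701
1 + 1.66701 = 2.66701
N = 3522 / 2.66701 = 1320.58 ≈ 1321

1321


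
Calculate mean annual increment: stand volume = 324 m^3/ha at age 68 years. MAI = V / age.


MAI = 324 / 68 = 4.7647 ≈ 4.76 m^3/ha/yr

4.76 m^3/ha/yr


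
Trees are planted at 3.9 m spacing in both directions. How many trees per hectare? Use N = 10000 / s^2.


N = 10000 / 3.9^2 = 10000 / 15.21 = 657.462 ≈ 657 trees/ha

657 trees/ha


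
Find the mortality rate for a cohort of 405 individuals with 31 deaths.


Mortality rate = 31 / 405 = 0.076543 ≈ 0.0765

0.0765


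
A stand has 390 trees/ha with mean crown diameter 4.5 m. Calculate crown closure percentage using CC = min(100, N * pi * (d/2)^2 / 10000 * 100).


(d/2)^2 = (4.5/2)^2 = 2.25^2 = 5.0625
Crown area = 3.141593 * 5.0625 = 15.9043 m^2
N * area / 10000 * 100 = 390 * 15.9043 / 10000 * 100 = 62.0268
CC = min(100, 62.0268) = 62.0268 ≈ 62.0%

62.0%


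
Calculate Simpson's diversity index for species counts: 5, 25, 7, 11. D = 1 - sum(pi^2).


Total N = 5 + 25 + 7 + 11 = 48
Per-species terms:
  p = 5/48 = 0.104167; p^2 = 0.104167^2 = 0.010851
  p = 25/48 = 0.520833; p^2 = 0.520833^2 = 0.271267
  p = 7/48 = 0.145833; p^2 = 0.145833^2 = 0.021267
  p = 11/48 = 0.229167; p^2 = 0.229167^2 = 0.052518
sum(p^2) = 0.010851 + 0.271267 + 0.021267 + 0.052518 = 0.355903
D = 1 - 0.355903 = 0.644097 ≈ 0.6441

0.6441


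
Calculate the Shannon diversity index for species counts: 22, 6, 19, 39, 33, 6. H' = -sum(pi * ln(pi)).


Total N = 22 + 6 + 19 + 39 + 33 + 6 = 125
Per-species terms:
  p = 22/125 = 0.176000; ln(p) = -1.737271; p*ln(p) = 0.176000 * (-1.737271) = -0.305760
  p = 6/125 = 0.048000; ln(p) = -3.036554; p*ln(p) = 0.048000 * (-3.036554) = -0.145755
  p = 19/125 = 0.152000; ln(p) = -1.883875; p*ln(p) = 0.152000 * (-1.883875) = -0.286349
  p = 39/125 = 0.312000; ln(p) = -1.164752; p*ln(p) = 0.312000 * (-1.164752) = -0.363403
  p = 33/125 = 0.264000; ln(p) = -1.331806; p*ln(p) = 0.264000 * (-1.331806) = -0.351597
  p = 6/125 = 0.048000; ln(p) = -3.036554; p*ln(p) = 0.048000 * (-3.036554) = -0.145755
sum(p*ln(p)) = (-0.305760) + (-0.145755) + (-0.286349) + (-0.363403) + (-0.351597) + (-0.145755) = -1.598619
H' = -(-1.598619) = 1.598619 ≈ 1.5986

1.5986


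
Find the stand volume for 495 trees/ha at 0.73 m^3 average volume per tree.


V_stand = 495 * 0.73 = 361.35 ≈ 361.4 m^3/ha

361.4 m^3/ha


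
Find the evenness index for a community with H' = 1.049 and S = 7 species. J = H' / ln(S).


ln(7) = 1.94591
J = H' / ln(S) = 1.049 / 1.94591 = 0.539079 ≈ 0.5391

0.5391


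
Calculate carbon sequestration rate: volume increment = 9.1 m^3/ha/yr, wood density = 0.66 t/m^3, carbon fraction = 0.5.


C = 9.1 * 0.66 * 0.5 = 3.003 ≈ 3.00 t C/ha/yr

3.00 t C/ha/yr


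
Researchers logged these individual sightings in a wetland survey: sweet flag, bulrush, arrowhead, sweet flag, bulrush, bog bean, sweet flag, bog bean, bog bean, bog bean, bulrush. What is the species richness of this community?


Total individuals logged = 11
Distinct species (count of individuals): sweet flag (3), bulrush (3), arrowhead (1), bog bean (4)
Species richness = number of distinct species = 4

4


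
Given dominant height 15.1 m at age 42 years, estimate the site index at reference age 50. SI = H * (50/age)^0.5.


50/42 = 1.19048
(1.19048)^0.5 = 1.09109
SI = 15.1 * 1.09109 = 16.4755 ≈ 16.5 m

16.5 m


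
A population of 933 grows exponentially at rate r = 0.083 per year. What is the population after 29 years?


r*t = 0.083 * 29 = 2.407
exp(2.407) = 11.1006
N = 933 * 11.1006 = 10356.9 ≈ 10357

10357


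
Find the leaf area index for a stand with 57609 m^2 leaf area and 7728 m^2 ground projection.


LAI = 57609 / 7728 = 7.4546 ≈ 7.45

7.45


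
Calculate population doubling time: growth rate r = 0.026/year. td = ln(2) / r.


td = ln(2) / 0.026 = 0.693147 / 0.026 = 26.6595 ≈ 26.7 years

26.7 years


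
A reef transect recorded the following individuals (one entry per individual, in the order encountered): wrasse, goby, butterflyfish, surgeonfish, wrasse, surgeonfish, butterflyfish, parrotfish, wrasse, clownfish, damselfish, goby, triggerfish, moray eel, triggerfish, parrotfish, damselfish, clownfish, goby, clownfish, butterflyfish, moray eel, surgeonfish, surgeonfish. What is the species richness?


Total individuals logged = 24
Distinct species (count of individuals): wrasse (3), goby (3), butterflyfish (3), surgeonfish (4), parrotfish (2), clownfish (3), damselfish (2), triggerfish (2), moray eel (2)
Species richness = number of distinct species = 9

9


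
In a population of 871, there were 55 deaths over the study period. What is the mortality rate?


Mortality rate = 55 / 871 = 0.063146 ≈ 0.0631

0.0631


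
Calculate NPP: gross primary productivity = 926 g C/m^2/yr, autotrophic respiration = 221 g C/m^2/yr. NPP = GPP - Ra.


NPP = GPP - Ra = 926 - 221 = 705 g C/m^2/yr

705 g C/m^2/yr


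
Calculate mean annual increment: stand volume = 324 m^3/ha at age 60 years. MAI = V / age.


MAI = 324 / 60 = 5.40 m^3/ha/yr

5.40 m^3/ha/yr


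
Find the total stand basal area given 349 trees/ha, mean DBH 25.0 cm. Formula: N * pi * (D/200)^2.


(D/200)^2 = (25.0/200)^2 = 0.125^2 = 0.015625
Individual BA = 3.141593 * 0.015625 = 0.0490874 m^2
Stand BA = 349 * 0.0490874 = 17.1315 ≈ 17.13 m^2/ha

17.13 m^2/ha


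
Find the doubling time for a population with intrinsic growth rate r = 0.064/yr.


td = ln(2) / 0.064 = 0.693147 / 0.064 = 10.8304 ≈ 10.8 years

10.8 years


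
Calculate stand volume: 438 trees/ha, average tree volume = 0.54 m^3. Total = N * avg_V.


V_stand = 438 * 0.54 = 236.52 ≈ 236.5 m^3/ha

236.5 m^3/ha


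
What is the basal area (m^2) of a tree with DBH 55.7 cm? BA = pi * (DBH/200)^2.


D/200 = 55.7/200 = 0.2785 m
(D/200)^2 = 0.2785^2 = 0.07756225
BA = 3.141593 * 0.07756225 = 0.243669 ≈ 0.2437 m^2

0.2437 m^2


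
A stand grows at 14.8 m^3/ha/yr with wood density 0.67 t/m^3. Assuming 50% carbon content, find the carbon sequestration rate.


C = 14.8 * 0.67 * 0.5 = 4.958 ≈ 4.96 t C/ha/yr

4.96 t C/ha/yr


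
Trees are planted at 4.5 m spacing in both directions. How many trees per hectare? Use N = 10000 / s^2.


N = 10000 / 4.5^2 = 10000 / 20.25 = 493.827 ≈ 494 trees/ha

494 trees/ha


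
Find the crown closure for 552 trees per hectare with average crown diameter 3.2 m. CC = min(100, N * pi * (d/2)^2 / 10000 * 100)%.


(d/2)^2 = (3.2/2)^2 = 1.6^2 = 2.56
Crown area = 3.141593 * 2.56 = 8.04248 m^2
N * area / 10000 * 100 = 552 * 8.04248 / 10000 * 100 = 44.3945
CC = min(100, 44.3945) = 44.3945 ≈ 44.4%

44.4%


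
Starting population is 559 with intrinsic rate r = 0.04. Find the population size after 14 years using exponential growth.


r*t = 0.04 * 14 = 0.56
exp(0.56) = 1.75067
N = 559 * 1.75067 = 978.625 ≈ 979

979


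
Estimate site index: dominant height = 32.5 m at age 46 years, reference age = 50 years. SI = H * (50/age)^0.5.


50/46 = 1.08696
(1.08696)^0.5 = 1.04257
SI = 32.5 * 1.04257 = 33.8835 ≈ 33.9 m

33.9 m


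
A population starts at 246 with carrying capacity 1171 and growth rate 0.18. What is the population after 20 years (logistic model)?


(K - N0)/N0 = (1171 - 246)/246 = 925/246 = 3.76016
r*t = 0.18 * 20 = 3.6; exp(-3.6) = 0.0273237
3.76016 * 0.0273237 = 0.102741
1 + 0.102741 = 1.10274
N = 1171 / 1.10274 = 1061.90 ≈ 1062

1062


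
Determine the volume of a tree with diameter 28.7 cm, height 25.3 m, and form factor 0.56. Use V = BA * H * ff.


(D/200)^2 = (28.7/200)^2 = 0.1435^2 = 0.02059225
BA = 3.141593 * 0.02059225 = 0.0646925 m^2
V = 0.0646925 * 25.3 * 0.56 = 0.916563 ≈ 0.917 m^3

0.917 m^3
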